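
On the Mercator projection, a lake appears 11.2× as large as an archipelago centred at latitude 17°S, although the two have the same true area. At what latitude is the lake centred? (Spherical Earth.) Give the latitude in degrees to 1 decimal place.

Mercator areal scale is sec²φ, so apparent-area ratio = sec²φ₁ / sec²φ₂ = cos²φ₂ / cos²φ₁.
cos²φ₂ / cos²φ₁ = 11.2  ⇒  cos φ₁ = cos 17° / √11.2 = 0.9563/3.347 = 0.2858.
φ₁ = arccos(0.2858) ≈ 73.4°.

73.4°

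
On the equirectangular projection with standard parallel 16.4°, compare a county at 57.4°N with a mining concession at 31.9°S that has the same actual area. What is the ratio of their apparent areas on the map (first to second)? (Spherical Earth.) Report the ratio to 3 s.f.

With standard parallel φ₀ = 16.4°, the equirectangular projection gives x = Rλ cos φ₀, y = Rφ, so h = 1 and k = cos 16.4° / cos φ.
Areal scale at 57.4°: h·k = 1.000 × 1.781 = 1.781.
Areal scale at 31.9°: h·k = 1.000 × 1.130 = 1.130.
Ratio = 1.781/1.130 ≈ 1.58.

1.58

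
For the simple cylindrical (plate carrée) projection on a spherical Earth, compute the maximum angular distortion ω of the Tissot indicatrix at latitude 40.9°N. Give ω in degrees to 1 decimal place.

16.0°

Plate carrée maps x = Rλ, y = Rφ. The meridian scale is h = 1 and the parallel scale is k = 1/cos φ = sec φ.
At 40.9°: h = 1.000, k = 1.323; principal scales a = 1.323, b = 1.000.
sin(ω/2) = (a − b)/(a + b) = 0.3230/2.323 = 0.1390, so ω = 2 arcsin(0.1390) ≈ 16.0°.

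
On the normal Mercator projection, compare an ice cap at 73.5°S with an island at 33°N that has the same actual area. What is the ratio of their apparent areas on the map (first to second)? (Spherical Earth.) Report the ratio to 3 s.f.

Mercator is conformal with k = sec φ, so areal scale = k² = sec²φ.
At 73.5°: sec²(73.5°) = 1/0.2840² = 12.40.
At 33°: sec²(33°) = 1/0.8387² = 1.422.
Ratio = 12.40/1.422 = cos²(33°)/cos²(73.5°) ≈ 8.72.

8.72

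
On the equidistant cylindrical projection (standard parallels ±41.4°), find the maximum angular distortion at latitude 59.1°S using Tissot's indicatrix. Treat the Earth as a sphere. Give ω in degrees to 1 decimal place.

21.6°

With standard parallel φ₀ = 41.4°, the equirectangular projection gives x = Rλ cos φ₀, y = Rφ, so h = 1 and k = cos 41.4° / cos φ.
At 59.1°: h = 1.000, k = 1.461; principal scales a = 1.461, b = 1.000.
sin(ω/2) = (a − b)/(a + b) = 0.4607/2.461 = 0.1872, so ω = 2 arcsin(0.1872) ≈ 21.6°.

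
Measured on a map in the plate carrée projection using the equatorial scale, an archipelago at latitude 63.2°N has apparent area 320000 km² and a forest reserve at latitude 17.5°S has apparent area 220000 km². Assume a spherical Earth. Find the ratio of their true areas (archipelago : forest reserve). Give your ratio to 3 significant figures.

0.688

Plate carrée has h = 1 and k = sec φ, giving areal scale sec φ; true area = (apparent area) · cos φ.
True area of archipelago: 320000 × cos(63.2°) = 320000 × 0.4509 = 144300 km².
True area of forest reserve: 220000 × cos(17.5°) = 220000 × 0.9537 = 209800 km².
Ratio = 144300 / 209800 ≈ 0.688.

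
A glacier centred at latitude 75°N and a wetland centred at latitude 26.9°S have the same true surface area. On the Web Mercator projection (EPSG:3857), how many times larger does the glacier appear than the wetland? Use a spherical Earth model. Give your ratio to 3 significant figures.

11.9

Mercator is conformal with k = sec φ, so areal scale = k² = sec²φ.
At 75°: sec²(75°) = 1/0.2588² = 14.93.
At 26.9°: sec²(26.9°) = 1/0.8918² = 1.257.
Ratio = 14.93/1.257 = cos²(26.9°)/cos²(75°) ≈ 11.9.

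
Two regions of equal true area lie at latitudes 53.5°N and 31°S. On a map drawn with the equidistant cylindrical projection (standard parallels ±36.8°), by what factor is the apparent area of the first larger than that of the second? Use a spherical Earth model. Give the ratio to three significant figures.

With standard parallel φ₀ = 36.8°, the equirectangular projection gives x = Rλ cos φ₀, y = Rφ, so h = 1 and k = cos 36.8° / cos φ.
Areal scale at 53.5°: h·k = 1.000 × 1.346 = 1.346.
Areal scale at 31°: h·k = 1.000 × 0.9342 = 0.9342.
Ratio = 1.346/0.9342 ≈ 1.44.

1.44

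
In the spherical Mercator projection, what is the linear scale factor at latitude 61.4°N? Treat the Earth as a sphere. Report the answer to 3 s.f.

The Mercator projection is conformal; its linear scale factor is the same in every direction and equals sec φ = 1/cos φ.
k = 1/cos 61.4° = 1/0.4787 = 2.089.

2.09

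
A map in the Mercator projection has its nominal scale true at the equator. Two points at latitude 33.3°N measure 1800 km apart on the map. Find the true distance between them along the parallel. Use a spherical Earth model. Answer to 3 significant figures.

1500 km

The Mercator projection is conformal; its linear scale factor is the same in every direction and equals sec φ = 1/cos φ.
Along the parallel at 33.3°, map distances are exaggerated by k = sec 33.3° = 1.196.
True distance = 1800 / 1.196 = 1800 × cos 33.3° ≈ 1500 km.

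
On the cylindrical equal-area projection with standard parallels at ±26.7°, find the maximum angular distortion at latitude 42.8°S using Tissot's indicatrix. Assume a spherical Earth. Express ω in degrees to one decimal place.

For cylindrical equal-area with standard parallel φ₀, h = cos φ / cos φ₀ and k = cos φ₀ / cos φ, so h·k = 1.
At 42.8°: h = 0.8213, k = 1.218; principal scales a = 1.218, b = 0.8213.
sin(ω/2) = (a − b)/(a + b) = 0.3963/2.039 = 0.1944, so ω = 2 arcsin(0.1944) ≈ 22.4°.

22.4°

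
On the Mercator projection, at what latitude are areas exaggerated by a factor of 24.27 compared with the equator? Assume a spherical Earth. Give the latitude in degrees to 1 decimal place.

78.3°

Mercator areal scale is sec²φ.
sec²φ = 24.27  ⇒  cos²φ = 0.04120  ⇒  cos φ = 0.2030.
φ = arccos(0.2030) ≈ 78.3°.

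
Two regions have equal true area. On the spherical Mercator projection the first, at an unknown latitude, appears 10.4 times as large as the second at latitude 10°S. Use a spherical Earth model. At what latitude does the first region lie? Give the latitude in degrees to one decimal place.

72.2°

For equal true areas on Mercator, apparent areas scale as sec²φ, so the ratio is cos²φ₂ / cos²φ₁.
cos²φ₂ / cos²φ₁ = 10.4  ⇒  cos φ₁ = cos 10° / √10.4 = 0.9848/3.225 = 0.3054.
φ₁ = arccos(0.3054) ≈ 72.2°.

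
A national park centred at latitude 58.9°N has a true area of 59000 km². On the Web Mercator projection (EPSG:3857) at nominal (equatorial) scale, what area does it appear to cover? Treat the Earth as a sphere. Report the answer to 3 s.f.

Mercator is conformal, so the point scale is isotropic: h = k = sec φ = 1/cos φ.
Areal scale = k² = sec²φ = 1/cos²(58.9°) = 1/0.5165² = 3.748.
Apparent area = 59000 × 3.748 ≈ 221000 km².

221000 km²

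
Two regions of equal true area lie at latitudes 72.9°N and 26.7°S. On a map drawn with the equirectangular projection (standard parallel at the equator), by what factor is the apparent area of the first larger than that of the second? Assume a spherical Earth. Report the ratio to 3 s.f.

In the plate carrée (x = Rλ, y = Rφ), meridians are true-scale (h = 1) and parallels are stretched by k = sec φ.
Areal scale at 72.9°: h·k = 1.000 × 3.401 = 3.401.
Areal scale at 26.7°: h·k = 1.000 × 1.119 = 1.119.
Ratio = 3.401/1.119 ≈ 3.04.

3.04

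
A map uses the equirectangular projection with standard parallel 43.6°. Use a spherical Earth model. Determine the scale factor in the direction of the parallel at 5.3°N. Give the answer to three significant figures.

0.727

The equidistant cylindrical projection with φ₀ = 43.6° has h = 1 (meridians true) and k = cos φ₀ / cos φ along parallels.
k = cos 43.6° / cos 5.3° = 0.7242/0.9957 = 0.7273.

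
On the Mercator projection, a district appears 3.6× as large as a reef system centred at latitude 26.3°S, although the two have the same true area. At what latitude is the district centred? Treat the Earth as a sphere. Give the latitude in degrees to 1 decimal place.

61.8°

On Mercator, (apparent₁)/(apparent₂) = sec²φ₁ / sec²φ₂ when true areas are equal.
cos²φ₂ / cos²φ₁ = 3.6  ⇒  cos φ₁ = cos 26.3° / √3.6 = 0.8965/1.897 = 0.4725.
φ₁ = arccos(0.4725) ≈ 61.8°.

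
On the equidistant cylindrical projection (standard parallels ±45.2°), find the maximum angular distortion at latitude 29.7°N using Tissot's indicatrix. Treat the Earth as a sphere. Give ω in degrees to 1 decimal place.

12.0°

With standard parallel φ₀ = 45.2°, the equirectangular projection gives x = Rλ cos φ₀, y = Rφ, so h = 1 and k = cos 45.2° / cos φ.
At 29.7°: h = 1.000, k = 0.8112; principal scales a = 1.000, b = 0.8112.
sin(ω/2) = (a − b)/(a + b) = 0.1888/1.811 = 0.1042, so ω = 2 arcsin(0.1042) ≈ 12.0°.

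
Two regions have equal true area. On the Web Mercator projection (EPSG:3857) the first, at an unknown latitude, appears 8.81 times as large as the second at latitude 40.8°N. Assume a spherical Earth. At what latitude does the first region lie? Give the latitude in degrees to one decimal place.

On Mercator, (apparent₁)/(apparent₂) = sec²φ₁ / sec²φ₂ when true areas are equal.
cos²φ₂ / cos²φ₁ = 8.81  ⇒  cos φ₁ = cos 40.8° / √8.81 = 0.7570/2.968 = 0.2550.
φ₁ = arccos(0.2550) ≈ 75.2°.

75.2°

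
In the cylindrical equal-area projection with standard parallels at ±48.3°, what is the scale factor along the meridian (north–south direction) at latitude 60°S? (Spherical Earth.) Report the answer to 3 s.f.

Cylindrical equal-area (φ₀ = 48.3°): h = cos φ / cos 48.3° along meridians, k = cos 48.3° / cos φ along parallels; h·k = 1.
h = cos 60° / cos 48.3° = 0.5000/0.6652 = 0.7516.

0.752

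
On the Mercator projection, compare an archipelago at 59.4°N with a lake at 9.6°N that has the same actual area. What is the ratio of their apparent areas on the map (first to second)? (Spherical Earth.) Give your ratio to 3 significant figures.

Mercator areal scale is sec²φ.
At 59.4°: sec²(59.4°) = 1/0.5090² = 3.859.
At 9.6°: sec²(9.6°) = 1/0.9860² = 1.029.
Ratio = 3.859/1.029 = cos²(9.6°)/cos²(59.4°) ≈ 3.75.

3.75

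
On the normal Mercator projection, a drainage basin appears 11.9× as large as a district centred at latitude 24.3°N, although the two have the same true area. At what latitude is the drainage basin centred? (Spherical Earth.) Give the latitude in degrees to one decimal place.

For equal true areas on Mercator, apparent areas scale as sec²φ, so the ratio is cos²φ₂ / cos²φ₁.
cos²φ₂ / cos²φ₁ = 11.9  ⇒  cos φ₁ = cos 24.3° / √11.9 = 0.9114/3.450 = 0.2642.
φ₁ = arccos(0.2642) ≈ 74.7°.

74.7°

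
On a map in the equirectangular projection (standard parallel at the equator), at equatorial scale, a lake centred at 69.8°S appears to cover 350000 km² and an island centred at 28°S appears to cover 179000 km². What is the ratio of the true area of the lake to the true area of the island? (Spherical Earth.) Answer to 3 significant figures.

Plate carrée has h = 1 and k = sec φ, giving areal scale sec φ; true area = (apparent area) · cos φ.
True area of lake: 350000 × cos(69.8°) = 350000 × 0.3453 = 120900 km².
True area of island: 179000 × cos(28°) = 179000 × 0.8829 = 158000 km².
Ratio = 120900 / 158000 ≈ 0.765.

0.765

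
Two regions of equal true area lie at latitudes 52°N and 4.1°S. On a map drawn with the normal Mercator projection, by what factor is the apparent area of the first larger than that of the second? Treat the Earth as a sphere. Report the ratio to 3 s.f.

2.62

Mercator is conformal with k = sec φ, so areal scale = k² = sec²φ.
At 52°: sec²(52°) = 1/0.6157² = 2.638.
At 4.1°: sec²(4.1°) = 1/0.9974² = 1.005.
Ratio = 2.638/1.005 = cos²(4.1°)/cos²(52°) ≈ 2.62.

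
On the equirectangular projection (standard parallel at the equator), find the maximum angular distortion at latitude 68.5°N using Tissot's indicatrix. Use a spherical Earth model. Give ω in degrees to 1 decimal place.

55.2°

In the plate carrée (x = Rλ, y = Rφ), meridians are true-scale (h = 1) and parallels are stretched by k = sec φ.
At 68.5°: h = 1.000, k = 2.729; principal scales a = 2.729, b = 1.000.
sin(ω/2) = (a − b)/(a + b) = 1.729/3.729 = 0.4636, so ω = 2 arcsin(0.4636) ≈ 55.2°.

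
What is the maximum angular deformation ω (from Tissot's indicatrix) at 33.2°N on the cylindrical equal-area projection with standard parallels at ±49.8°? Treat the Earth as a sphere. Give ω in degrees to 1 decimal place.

29.4°

A cylindrical equal-area projection with standard parallel φ₀ has meridian scale h = cos φ / cos φ₀ and parallel scale k = cos φ₀ / cos φ (so areas are preserved, h·k = 1).
At 33.2°: h = 1.296, k = 0.7714; principal scales a = 1.296, b = 0.7714.
sin(ω/2) = (a − b)/(a + b) = 0.5250/2.068 = 0.2539, so ω = 2 arcsin(0.2539) ≈ 29.4°.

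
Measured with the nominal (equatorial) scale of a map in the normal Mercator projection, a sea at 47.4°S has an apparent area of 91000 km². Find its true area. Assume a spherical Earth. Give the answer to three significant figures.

41700 km²

Mercator is conformal, so the point scale is isotropic: h = k = sec φ = 1/cos φ.
Areal scale = k² = sec²φ = 1/cos²(47.4°) = 1/0.6769² = 2.183.
True area = apparent / (areal scale) = 91000 / 2.183 ≈ 41700 km².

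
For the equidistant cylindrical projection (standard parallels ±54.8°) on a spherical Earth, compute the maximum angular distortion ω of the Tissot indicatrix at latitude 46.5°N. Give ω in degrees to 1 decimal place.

10.2°

With standard parallel φ₀ = 54.8°, the equirectangular projection gives x = Rλ cos φ₀, y = Rφ, so h = 1 and k = cos 54.8° / cos φ.
At 46.5°: h = 1.000, k = 0.8374; principal scales a = 1.000, b = 0.8374.
sin(ω/2) = (a − b)/(a + b) = 0.1626/1.837 = 0.08849, so ω = 2 arcsin(0.08849) ≈ 10.2°.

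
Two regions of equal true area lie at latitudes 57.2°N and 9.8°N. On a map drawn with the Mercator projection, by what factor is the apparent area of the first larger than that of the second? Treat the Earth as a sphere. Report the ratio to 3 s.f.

3.31

On Mercator, area is exaggerated by sec²φ = 1/cos²φ.
At 57.2°: sec²(57.2°) = 1/0.5417² = 3.408.
At 9.8°: sec²(9.8°) = 1/0.9854² = 1.030.
Ratio = 3.408/1.030 = cos²(9.8°)/cos²(57.2°) ≈ 3.31.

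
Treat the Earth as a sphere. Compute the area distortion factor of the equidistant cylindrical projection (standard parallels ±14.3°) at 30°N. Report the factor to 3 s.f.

1.12

The equidistant cylindrical projection with φ₀ = 14.3° has h = 1 (meridians true) and k = cos φ₀ / cos φ along parallels.
Areal scale = h·k = 1 × cos φ₀ / cos φ; at 30°, h = 1.000, k = 1.119, so h·k = 1.119.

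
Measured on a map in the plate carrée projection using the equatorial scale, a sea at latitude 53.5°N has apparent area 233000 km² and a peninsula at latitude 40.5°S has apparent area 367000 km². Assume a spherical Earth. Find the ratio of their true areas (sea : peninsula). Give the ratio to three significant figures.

0.497

On the plate carrée, areal scale = h·k = 1 × sec φ, so true area = apparent × cos φ.
True area of sea: 233000 × cos(53.5°) = 233000 × 0.5948 = 138600 km².
True area of peninsula: 367000 × cos(40.5°) = 367000 × 0.7604 = 279100 km².
Ratio = 138600 / 279100 ≈ 0.497.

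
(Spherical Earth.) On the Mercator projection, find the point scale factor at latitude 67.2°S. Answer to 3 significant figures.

The Mercator projection is conformal; its linear scale factor is the same in every direction and equals sec φ = 1/cos φ.
k = 1/cos 67.2° = 1/0.3875 = 2.581.

2.58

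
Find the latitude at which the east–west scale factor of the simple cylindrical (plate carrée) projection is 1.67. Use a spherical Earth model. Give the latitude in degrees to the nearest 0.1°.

53.2°

Plate carrée: h = 1, k = sec φ along parallels.
sec φ = 1.67  ⇒  cos φ = 0.5988  ⇒  φ ≈ 53.2°.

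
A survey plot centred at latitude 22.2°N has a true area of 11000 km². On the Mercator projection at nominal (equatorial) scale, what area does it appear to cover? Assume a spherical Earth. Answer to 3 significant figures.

The Mercator projection is conformal; its linear scale factor is the same in every direction and equals sec φ = 1/cos φ.
Areal scale = k² = sec²φ = 1/cos²(22.2°) = 1/0.9259² = 1.167.
Apparent area = 11000 × 1.167 ≈ 12800 km².

12800 km²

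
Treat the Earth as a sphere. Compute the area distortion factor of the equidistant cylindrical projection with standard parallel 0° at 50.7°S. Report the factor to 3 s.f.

1.58

Plate carrée maps x = Rλ, y = Rφ. The meridian scale is h = 1 and the parallel scale is k = 1/cos φ = sec φ.
Areal scale = h·k = 1 × sec φ; at 50.7°, h = 1.000, k = 1.579, so h·k = 1.579.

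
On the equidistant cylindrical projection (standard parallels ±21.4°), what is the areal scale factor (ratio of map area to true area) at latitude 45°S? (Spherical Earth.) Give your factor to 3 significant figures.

With standard parallel φ₀ = 21.4°, the equirectangular projection gives x = Rλ cos φ₀, y = Rφ, so h = 1 and k = cos 21.4° / cos φ.
Areal scale = h·k = 1 × cos φ₀ / cos φ; at 45°, h = 1.000, k = 1.317, so h·k = 1.317.

1.32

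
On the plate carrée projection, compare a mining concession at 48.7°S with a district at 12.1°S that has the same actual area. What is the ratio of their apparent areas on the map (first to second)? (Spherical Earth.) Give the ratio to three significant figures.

1.48

For the equirectangular projection with φ₀ = 0 (plate carrée), h = 1 along meridians and k = sec φ along parallels.
Areal scale at 48.7°: h·k = 1.000 × 1.515 = 1.515.
Areal scale at 12.1°: h·k = 1.000 × 1.023 = 1.023.
Ratio = 1.515/1.023 ≈ 1.48.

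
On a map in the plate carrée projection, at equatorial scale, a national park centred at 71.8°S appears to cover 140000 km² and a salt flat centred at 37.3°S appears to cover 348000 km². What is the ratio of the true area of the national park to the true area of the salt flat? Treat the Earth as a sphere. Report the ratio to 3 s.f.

0.158

On the plate carrée, areal scale = h·k = 1 × sec φ, so true area = apparent × cos φ.
True area of national park: 140000 × cos(71.8°) = 140000 × 0.3123 = 43730 km².
True area of salt flat: 348000 × cos(37.3°) = 348000 × 0.7955 = 276800 km².
Ratio = 43730 / 276800 ≈ 0.158.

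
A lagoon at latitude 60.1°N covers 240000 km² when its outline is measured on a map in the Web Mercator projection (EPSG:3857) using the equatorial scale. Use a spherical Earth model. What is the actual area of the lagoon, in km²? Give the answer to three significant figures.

59600 km²

For Mercator, h = k = sec φ (a conformal cylindrical projection has a single point scale, 1/cos φ).
Areal scale = k² = sec²φ = 1/cos²(60.1°) = 1/0.4985² = 4.024.
True area = apparent / (areal scale) = 240000 / 4.024 ≈ 59600 km².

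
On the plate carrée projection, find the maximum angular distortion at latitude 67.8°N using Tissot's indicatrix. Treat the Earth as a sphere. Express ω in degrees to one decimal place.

53.7°

Plate carrée maps x = Rλ, y = Rφ. The meridian scale is h = 1 and the parallel scale is k = 1/cos φ = sec φ.
At 67.8°: h = 1.000, k = 2.647; principal scales a = 2.647, b = 1.000.
sin(ω/2) = (a − b)/(a + b) = 1.647/3.647 = 0.4515, so ω = 2 arcsin(0.4515) ≈ 53.7°.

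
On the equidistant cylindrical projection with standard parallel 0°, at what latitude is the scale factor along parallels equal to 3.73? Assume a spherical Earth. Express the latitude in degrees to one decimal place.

74.4°

Plate carrée: h = 1, k = sec φ along parallels.
sec φ = 3.73  ⇒  cos φ = 0.2681  ⇒  φ ≈ 74.4°.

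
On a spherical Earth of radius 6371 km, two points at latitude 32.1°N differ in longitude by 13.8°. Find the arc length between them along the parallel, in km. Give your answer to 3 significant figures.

1300 km

Arc length along a parallel = R cos φ · Δλ (with Δλ in radians).
= 6371 × cos 32.1° × (13.8° × π/180) = 6371 × 0.8471 × 0.2409 ≈ 1300 km.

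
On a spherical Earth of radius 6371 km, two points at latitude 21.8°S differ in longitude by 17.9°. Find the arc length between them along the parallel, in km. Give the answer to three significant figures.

Arc length along a parallel = R cos φ · Δλ (with Δλ in radians).
= 6371 × cos 21.8° × (17.9° × π/180) = 6371 × 0.9285 × 0.3124 ≈ 1850 km.

1850 km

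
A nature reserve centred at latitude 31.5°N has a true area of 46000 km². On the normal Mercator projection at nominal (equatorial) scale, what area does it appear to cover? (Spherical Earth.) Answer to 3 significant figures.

For Mercator, h = k = sec φ (a conformal cylindrical projection has a single point scale, 1/cos φ).
Areal scale = k² = sec²φ = 1/cos²(31.5°) = 1/0.8526² = 1.376.
Apparent area = 46000 × 1.376 ≈ 63300 km².

63300 km²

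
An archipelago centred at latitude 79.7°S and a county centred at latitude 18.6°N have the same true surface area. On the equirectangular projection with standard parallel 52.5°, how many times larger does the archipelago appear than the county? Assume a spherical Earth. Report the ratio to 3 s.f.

With standard parallel φ₀ = 52.5°, the equirectangular projection gives x = Rλ cos φ₀, y = Rφ, so h = 1 and k = cos 52.5° / cos φ.
Areal scale at 79.7°: h·k = 1.000 × 3.405 = 3.405.
Areal scale at 18.6°: h·k = 1.000 × 0.6423 = 0.6423.
Ratio = 3.405/0.6423 ≈ 5.30.

5.30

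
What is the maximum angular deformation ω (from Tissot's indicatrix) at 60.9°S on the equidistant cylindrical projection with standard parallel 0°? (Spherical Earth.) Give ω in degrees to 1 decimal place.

40.4°

In the plate carrée (x = Rλ, y = Rφ), meridians are true-scale (h = 1) and parallels are stretched by k = sec φ.
At 60.9°: h = 1.000, k = 2.056; principal scales a = 2.056, b = 1.000.
sin(ω/2) = (a − b)/(a + b) = 1.056/3.056 = 0.3456, so ω = 2 arcsin(0.3456) ≈ 40.4°.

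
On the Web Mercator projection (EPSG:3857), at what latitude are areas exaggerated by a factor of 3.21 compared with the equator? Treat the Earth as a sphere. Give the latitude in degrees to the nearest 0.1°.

56.1°

Mercator areal scale is sec²φ.
sec²φ = 3.21  ⇒  cos²φ = 0.3115  ⇒  cos φ = 0.5581.
φ = arccos(0.5581) ≈ 56.1°.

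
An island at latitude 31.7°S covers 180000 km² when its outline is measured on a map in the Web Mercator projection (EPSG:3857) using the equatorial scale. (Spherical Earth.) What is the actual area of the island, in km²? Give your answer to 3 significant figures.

Mercator is conformal, so the point scale is isotropic: h = k = sec φ = 1/cos φ.
Areal scale = k² = sec²φ = 1/cos²(31.7°) = 1/0.8508² = 1.381.
True area = apparent / (areal scale) = 180000 / 1.381 ≈ 130000 km².

130000 km²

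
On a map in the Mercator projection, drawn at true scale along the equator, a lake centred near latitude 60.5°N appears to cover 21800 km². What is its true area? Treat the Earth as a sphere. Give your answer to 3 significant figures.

5290 km²

The Mercator projection is conformal; its linear scale factor is the same in every direction and equals sec φ = 1/cos φ.
Areal scale = k² = sec²φ = 1/cos²(60.5°) = 1/0.4924² = 4.124.
True area = apparent / (areal scale) = 21800 / 4.124 ≈ 5290 km².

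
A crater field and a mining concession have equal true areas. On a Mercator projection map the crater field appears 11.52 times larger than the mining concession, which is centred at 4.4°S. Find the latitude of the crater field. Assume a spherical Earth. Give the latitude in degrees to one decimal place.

Mercator areal scale is sec²φ, so apparent-area ratio = sec²φ₁ / sec²φ₂ = cos²φ₂ / cos²φ₁.
cos²φ₂ / cos²φ₁ = 11.52  ⇒  cos φ₁ = cos 4.4° / √11.52 = 0.9971/3.394 = 0.2938.
φ₁ = arccos(0.2938) ≈ 72.9°.

72.9°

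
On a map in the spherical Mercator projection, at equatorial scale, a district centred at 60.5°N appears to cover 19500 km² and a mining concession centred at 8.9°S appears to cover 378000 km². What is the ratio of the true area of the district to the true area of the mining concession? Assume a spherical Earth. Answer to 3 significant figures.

On Mercator the areal scale is sec²φ, so true area = apparent × cos²φ.
True area of district: 19500 × cos²(60.5°) = 19500 × 0.2425 = 4728 km².
True area of mining concession: 378000 × cos²(8.9°) = 378000 × 0.9761 = 369000 km².
Ratio = 4728 / 369000 ≈ 0.0128.

0.0128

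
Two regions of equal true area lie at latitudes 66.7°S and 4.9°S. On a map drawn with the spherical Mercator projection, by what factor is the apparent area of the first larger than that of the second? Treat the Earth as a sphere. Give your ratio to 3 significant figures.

6.34

Mercator is conformal with k = sec φ, so areal scale = k² = sec²φ.
At 66.7°: sec²(66.7°) = 1/0.3955² = 6.392.
At 4.9°: sec²(4.9°) = 1/0.9963² = 1.007.
Ratio = 6.392/1.007 = cos²(4.9°)/cos²(66.7°) ≈ 6.34.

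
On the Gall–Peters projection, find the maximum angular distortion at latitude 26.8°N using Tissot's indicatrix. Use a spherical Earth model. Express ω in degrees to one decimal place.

26.5°

The Gall–Peters projection is cylindrical equal-area with φ₀ = 45°. A cylindrical equal-area projection with standard parallel φ₀ has meridian scale h = cos φ / cos φ₀ and parallel scale k = cos φ₀ / cos φ (so areas are preserved, h·k = 1).
At 26.8°: h = 1.262, k = 0.7922; principal scales a = 1.262, b = 0.7922.
sin(ω/2) = (a − b)/(a + b) = 0.4701/2.055 = 0.2288, so ω = 2 arcsin(0.2288) ≈ 26.5°.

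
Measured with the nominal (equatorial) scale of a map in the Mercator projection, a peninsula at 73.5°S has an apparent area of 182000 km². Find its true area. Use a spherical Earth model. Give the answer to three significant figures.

14700 km²

The Mercator projection is conformal; its linear scale factor is the same in every direction and equals sec φ = 1/cos φ.
Areal scale = k² = sec²φ = 1/cos²(73.5°) = 1/0.2840² = 12.40.
True area = apparent / (areal scale) = 182000 / 12.40 ≈ 14700 km².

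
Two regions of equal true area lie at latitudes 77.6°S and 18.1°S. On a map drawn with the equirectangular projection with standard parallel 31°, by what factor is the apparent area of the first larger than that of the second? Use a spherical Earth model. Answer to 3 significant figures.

In the equirectangular projection with standard parallel φ₀ = 31° (x = Rλ cos φ₀, y = Rφ), meridians are true-scale (h = 1) and the parallel scale is k = cos φ₀ / cos φ.
Areal scale at 77.6°: h·k = 1.000 × 3.992 = 3.992.
Areal scale at 18.1°: h·k = 1.000 × 0.9018 = 0.9018.
Ratio = 3.992/0.9018 ≈ 4.43.

4.43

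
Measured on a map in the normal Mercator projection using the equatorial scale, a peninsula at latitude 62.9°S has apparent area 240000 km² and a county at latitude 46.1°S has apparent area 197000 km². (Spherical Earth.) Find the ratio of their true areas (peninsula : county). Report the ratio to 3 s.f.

Mercator's areal exaggeration is sec²φ; hence true area = (apparent area) · cos²φ.
True area of peninsula: 240000 × cos²(62.9°) = 240000 × 0.2075 = 49810 km².
True area of county: 197000 × cos²(46.1°) = 197000 × 0.4808 = 94720 km².
Ratio = 49810 / 94720 ≈ 0.526.

0.526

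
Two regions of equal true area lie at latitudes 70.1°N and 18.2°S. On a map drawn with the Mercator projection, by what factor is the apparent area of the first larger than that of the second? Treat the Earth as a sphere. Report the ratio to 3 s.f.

Mercator is conformal with k = sec φ, so areal scale = k² = sec²φ.
At 70.1°: sec²(70.1°) = 1/0.3404² = 8.631.
At 18.2°: sec²(18.2°) = 1/0.9500² = 1.108.
Ratio = 8.631/1.108 = cos²(18.2°)/cos²(70.1°) ≈ 7.79.

7.79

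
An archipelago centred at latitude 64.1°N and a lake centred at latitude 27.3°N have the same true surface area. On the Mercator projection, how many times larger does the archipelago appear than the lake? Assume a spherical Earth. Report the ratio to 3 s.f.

4.14

Mercator areal scale is sec²φ.
At 64.1°: sec²(64.1°) = 1/0.4368² = 5.241.
At 27.3°: sec²(27.3°) = 1/0.8886² = 1.266.
Ratio = 5.241/1.266 = cos²(27.3°)/cos²(64.1°) ≈ 4.14.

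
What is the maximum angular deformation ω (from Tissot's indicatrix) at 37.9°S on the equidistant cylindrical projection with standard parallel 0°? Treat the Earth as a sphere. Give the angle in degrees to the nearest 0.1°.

13.5°

Plate carrée maps x = Rλ, y = Rφ. The meridian scale is h = 1 and the parallel scale is k = 1/cos φ = sec φ.
At 37.9°: h = 1.000, k = 1.267; principal scales a = 1.267, b = 1.000.
sin(ω/2) = (a − b)/(a + b) = 0.2673/2.267 = 0.1179, so ω = 2 arcsin(0.1179) ≈ 13.5°.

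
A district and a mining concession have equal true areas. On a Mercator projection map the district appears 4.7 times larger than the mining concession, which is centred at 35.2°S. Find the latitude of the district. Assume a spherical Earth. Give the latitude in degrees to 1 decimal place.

67.9°

On Mercator, (apparent₁)/(apparent₂) = sec²φ₁ / sec²φ₂ when true areas are equal.
cos²φ₂ / cos²φ₁ = 4.7  ⇒  cos φ₁ = cos 35.2° / √4.7 = 0.8171/2.168 = 0.3769.
φ₁ = arccos(0.3769) ≈ 67.9°.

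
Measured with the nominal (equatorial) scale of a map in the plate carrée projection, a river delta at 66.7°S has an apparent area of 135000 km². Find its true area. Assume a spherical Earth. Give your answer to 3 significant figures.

53400 km²

In the plate carrée (x = Rλ, y = Rφ), meridians are true-scale (h = 1) and parallels are stretched by k = sec φ.
Areal scale = h·k = 1 × sec φ; at 66.7°, h = 1.000, k = 2.528, so h·k = 2.528.
True area = apparent / (areal scale) = 135000 / 2.528 ≈ 53400 km².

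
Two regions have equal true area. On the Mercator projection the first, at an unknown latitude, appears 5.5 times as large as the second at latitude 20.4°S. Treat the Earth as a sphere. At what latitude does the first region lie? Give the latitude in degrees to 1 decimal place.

66.4°

For equal true areas on Mercator, apparent areas scale as sec²φ, so the ratio is cos²φ₂ / cos²φ₁.
cos²φ₂ / cos²φ₁ = 5.5  ⇒  cos φ₁ = cos 20.4° / √5.5 = 0.9373/2.345 = 0.3997.
φ₁ = arccos(0.3997) ≈ 66.4°.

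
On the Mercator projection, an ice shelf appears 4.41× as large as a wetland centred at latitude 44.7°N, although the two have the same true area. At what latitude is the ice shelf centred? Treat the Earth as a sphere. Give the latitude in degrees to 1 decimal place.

Mercator areal scale is sec²φ, so apparent-area ratio = sec²φ₁ / sec²φ₂ = cos²φ₂ / cos²φ₁.
cos²φ₂ / cos²φ₁ = 4.41  ⇒  cos φ₁ = cos 44.7° / √4.41 = 0.7108/2.100 = 0.3385.
φ₁ = arccos(0.3385) ≈ 70.2°.

70.2°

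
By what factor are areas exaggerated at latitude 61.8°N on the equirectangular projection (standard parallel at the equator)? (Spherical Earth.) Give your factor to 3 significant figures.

For the equirectangular projection with φ₀ = 0 (plate carrée), h = 1 along meridians and k = sec φ along parallels.
Areal scale = h·k = 1 × sec φ; at 61.8°, h = 1.000, k = 2.116, so h·k = 2.116.

2.12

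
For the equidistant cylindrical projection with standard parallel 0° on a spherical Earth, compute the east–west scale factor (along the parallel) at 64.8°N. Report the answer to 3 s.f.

2.35

In the plate carrée (x = Rλ, y = Rφ), meridians are true-scale (h = 1) and parallels are stretched by k = sec φ.
k = 1/cos 64.8° = 1/0.4258 = 2.349.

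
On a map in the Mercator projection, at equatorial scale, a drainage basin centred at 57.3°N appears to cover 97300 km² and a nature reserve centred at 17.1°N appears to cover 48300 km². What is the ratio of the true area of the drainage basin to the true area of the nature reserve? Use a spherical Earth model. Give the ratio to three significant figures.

On Mercator the areal scale is sec²φ, so true area = apparent × cos²φ.
True area of drainage basin: 97300 × cos²(57.3°) = 97300 × 0.2919 = 28400 km².
True area of nature reserve: 48300 × cos²(17.1°) = 48300 × 0.9135 = 44120 km².
Ratio = 28400 / 44120 ≈ 0.644.

0.644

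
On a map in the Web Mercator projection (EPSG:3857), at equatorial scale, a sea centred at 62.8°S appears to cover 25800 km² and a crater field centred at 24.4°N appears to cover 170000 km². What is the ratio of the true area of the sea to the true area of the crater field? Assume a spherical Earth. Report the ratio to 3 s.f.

0.0382

Mercator's areal exaggeration is sec²φ; hence true area = (apparent area) · cos²φ.
True area of sea: 25800 × cos²(62.8°) = 25800 × 0.2089 = 5391 km².
True area of crater field: 170000 × cos²(24.4°) = 170000 × 0.8293 = 141000 km².
Ratio = 5391 / 141000 ≈ 0.0382.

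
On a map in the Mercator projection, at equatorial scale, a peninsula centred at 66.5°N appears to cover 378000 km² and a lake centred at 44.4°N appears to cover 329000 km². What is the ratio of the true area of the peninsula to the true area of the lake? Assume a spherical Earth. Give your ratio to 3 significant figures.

0.358

Mercator's areal exaggeration is sec²φ; hence true area = (apparent area) · cos²φ.
True area of peninsula: 378000 × cos²(66.5°) = 378000 × 0.1590 = 60100 km².
True area of lake: 329000 × cos²(44.4°) = 329000 × 0.5105 = 167900 km².
Ratio = 60100 / 167900 ≈ 0.358.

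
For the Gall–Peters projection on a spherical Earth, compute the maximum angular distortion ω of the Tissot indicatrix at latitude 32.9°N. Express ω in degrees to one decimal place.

19.6°

The Gall–Peters projection is cylindrical equal-area with φ₀ = 45°. A cylindrical equal-area projection with standard parallel φ₀ has meridian scale h = cos φ / cos φ₀ and parallel scale k = cos φ₀ / cos φ (so areas are preserved, h·k = 1).
At 32.9°: h = 1.187, k = 0.8422; principal scales a = 1.187, b = 0.8422.
sin(ω/2) = (a − b)/(a + b) = 0.3452/2.030 = 0.1701, so ω = 2 arcsin(0.1701) ≈ 19.6°.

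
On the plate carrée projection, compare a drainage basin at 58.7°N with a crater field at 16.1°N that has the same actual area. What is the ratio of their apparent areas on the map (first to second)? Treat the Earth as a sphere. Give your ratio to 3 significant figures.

Plate carrée maps x = Rλ, y = Rφ. The meridian scale is h = 1 and the parallel scale is k = 1/cos φ = sec φ.
Areal scale at 58.7°: h·k = 1.000 × 1.925 = 1.925.
Areal scale at 16.1°: h·k = 1.000 × 1.041 = 1.041.
Ratio = 1.925/1.041 ≈ 1.85.

1.85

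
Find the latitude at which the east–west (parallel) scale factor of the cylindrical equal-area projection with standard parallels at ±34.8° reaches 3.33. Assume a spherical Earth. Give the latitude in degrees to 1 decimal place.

For cylindrical equal-area with standard parallel φ₀, h = cos φ / cos φ₀ and k = cos φ₀ / cos φ, so h·k = 1.
k = cos φ₀ / cos φ = 3.33  ⇒  cos φ = cos 34.8° / 3.33 = 0.2466.
φ = arccos(0.2466) ≈ 75.7°.

75.7°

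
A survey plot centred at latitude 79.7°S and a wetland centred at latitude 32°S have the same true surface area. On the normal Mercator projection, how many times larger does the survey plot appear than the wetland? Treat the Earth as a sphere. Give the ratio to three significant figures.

On Mercator, area is exaggerated by sec²φ = 1/cos²φ.
At 79.7°: sec²(79.7°) = 1/0.1788² = 31.28.
At 32°: sec²(32°) = 1/0.8480² = 1.390.
Ratio = 31.28/1.390 = cos²(32°)/cos²(79.7°) ≈ 22.5.

22.5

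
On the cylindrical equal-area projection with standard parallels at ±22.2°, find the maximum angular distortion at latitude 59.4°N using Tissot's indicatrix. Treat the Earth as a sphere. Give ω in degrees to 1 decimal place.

For cylindrical equal-area with standard parallel φ₀, h = cos φ / cos φ₀ and k = cos φ₀ / cos φ, so h·k = 1.
At 59.4°: h = 0.5498, k = 1.819; principal scales a = 1.819, b = 0.5498.
sin(ω/2) = (a − b)/(a + b) = 1.269/2.369 = 0.5358, so ω = 2 arcsin(0.5358) ≈ 64.8°.

64.8°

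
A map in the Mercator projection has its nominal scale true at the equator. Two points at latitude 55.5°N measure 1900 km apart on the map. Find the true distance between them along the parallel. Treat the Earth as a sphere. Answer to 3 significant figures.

Mercator is conformal, so the point scale is isotropic: h = k = sec φ = 1/cos φ.
Along the parallel at 55.5°, map distances are exaggerated by k = sec 55.5° = 1.766.
True distance = 1900 / 1.766 = 1900 × cos 55.5° ≈ 1080 km.

1080 km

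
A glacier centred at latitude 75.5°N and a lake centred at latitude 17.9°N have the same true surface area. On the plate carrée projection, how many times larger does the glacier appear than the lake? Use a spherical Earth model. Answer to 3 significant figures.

3.80

Plate carrée maps x = Rλ, y = Rφ. The meridian scale is h = 1 and the parallel scale is k = 1/cos φ = sec φ.
Areal scale at 75.5°: h·k = 1.000 × 3.994 = 3.994.
Areal scale at 17.9°: h·k = 1.000 × 1.051 = 1.051.
Ratio = 3.994/1.051 ≈ 3.80.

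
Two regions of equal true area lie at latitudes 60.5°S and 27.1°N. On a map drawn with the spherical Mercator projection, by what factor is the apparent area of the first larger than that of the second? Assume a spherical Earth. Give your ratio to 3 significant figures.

On Mercator, area is exaggerated by sec²φ = 1/cos²φ.
At 60.5°: sec²(60.5°) = 1/0.4924² = 4.124.
At 27.1°: sec²(27.1°) = 1/0.8902² = 1.262.
Ratio = 4.124/1.262 = cos²(27.1°)/cos²(60.5°) ≈ 3.27.

3.27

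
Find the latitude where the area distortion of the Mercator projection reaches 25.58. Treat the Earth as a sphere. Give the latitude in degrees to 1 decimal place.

Mercator areal scale is sec²φ.
sec²φ = 25.58  ⇒  cos²φ = 0.03909  ⇒  cos φ = 0.1977.
φ = arccos(0.1977) ≈ 78.6°.

78.6°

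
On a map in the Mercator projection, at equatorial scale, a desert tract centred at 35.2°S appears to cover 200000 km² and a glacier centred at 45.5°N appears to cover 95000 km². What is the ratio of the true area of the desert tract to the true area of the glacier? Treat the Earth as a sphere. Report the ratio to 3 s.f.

2.86

Mercator's areal exaggeration is sec²φ; hence true area = (apparent area) · cos²φ.
True area of desert tract: 200000 × cos²(35.2°) = 200000 × 0.6677 = 133500 km².
True area of glacier: 95000 × cos²(45.5°) = 95000 × 0.4913 = 46670 km².
Ratio = 133500 / 46670 ≈ 2.86.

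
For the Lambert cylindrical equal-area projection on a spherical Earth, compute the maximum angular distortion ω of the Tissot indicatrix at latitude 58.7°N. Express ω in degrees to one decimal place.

The Lambert cylindrical equal-area projection is the cylindrical equal-area projection with its standard parallel at the equator (φ₀ = 0). For cylindrical equal-area with standard parallel φ₀, h = cos φ / cos φ₀ and k = cos φ₀ / cos φ, so h·k = 1.
At 58.7°: h = 0.5195, k = 1.925; principal scales a = 1.925, b = 0.5195.
sin(ω/2) = (a − b)/(a + b) = 1.405/2.444 = 0.5749, so ω = 2 arcsin(0.5749) ≈ 70.2°.

70.2°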